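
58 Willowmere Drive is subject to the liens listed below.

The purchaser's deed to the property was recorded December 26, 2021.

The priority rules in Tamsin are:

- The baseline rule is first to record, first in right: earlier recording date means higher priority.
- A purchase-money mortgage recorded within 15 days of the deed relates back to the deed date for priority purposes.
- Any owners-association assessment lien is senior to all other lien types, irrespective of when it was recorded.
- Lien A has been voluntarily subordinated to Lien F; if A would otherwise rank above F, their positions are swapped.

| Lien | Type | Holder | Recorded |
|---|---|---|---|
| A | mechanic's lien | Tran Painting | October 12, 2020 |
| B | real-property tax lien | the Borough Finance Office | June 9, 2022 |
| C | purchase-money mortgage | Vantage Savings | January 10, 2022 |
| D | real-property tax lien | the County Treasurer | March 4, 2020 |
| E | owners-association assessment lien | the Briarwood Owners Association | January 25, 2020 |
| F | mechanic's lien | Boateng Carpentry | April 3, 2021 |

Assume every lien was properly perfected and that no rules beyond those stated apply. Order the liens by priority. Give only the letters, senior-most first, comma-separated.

Effective dates: C's effective date is the deed date, December 26, 2021.
As an owners-association assessment lien, E is senior to every other lien.
The other liens, earliest effective date first: D (March 4, 2020), A (October 12, 2020), F (April 3, 2021), C (December 26, 2021), B (June 9, 2022).
The subordination applies — A was senior to F — so A and F swap.

E, D, F, A, C, B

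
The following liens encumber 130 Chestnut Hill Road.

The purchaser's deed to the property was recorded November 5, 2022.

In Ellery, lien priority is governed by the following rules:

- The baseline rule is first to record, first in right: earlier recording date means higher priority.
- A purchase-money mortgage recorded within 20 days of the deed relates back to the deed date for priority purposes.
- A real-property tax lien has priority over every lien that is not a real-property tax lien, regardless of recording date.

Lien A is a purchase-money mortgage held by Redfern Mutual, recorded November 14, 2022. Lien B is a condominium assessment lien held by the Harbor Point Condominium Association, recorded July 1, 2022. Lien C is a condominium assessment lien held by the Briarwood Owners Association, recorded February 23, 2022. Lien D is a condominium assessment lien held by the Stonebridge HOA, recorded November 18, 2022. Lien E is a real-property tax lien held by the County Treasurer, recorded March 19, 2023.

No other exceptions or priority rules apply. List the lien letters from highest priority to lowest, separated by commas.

Adjusting effective dates: A was recorded within the 20-day window, so its effective date is the deed date November 5, 2022.
E, as a real-property tax lien, has superpriority and ranks first.
Remaining liens by effective date: C (February 23, 2022), B (July 1, 2022), A (November 5, 2022), D (November 18, 2022).

E, C, B, A, D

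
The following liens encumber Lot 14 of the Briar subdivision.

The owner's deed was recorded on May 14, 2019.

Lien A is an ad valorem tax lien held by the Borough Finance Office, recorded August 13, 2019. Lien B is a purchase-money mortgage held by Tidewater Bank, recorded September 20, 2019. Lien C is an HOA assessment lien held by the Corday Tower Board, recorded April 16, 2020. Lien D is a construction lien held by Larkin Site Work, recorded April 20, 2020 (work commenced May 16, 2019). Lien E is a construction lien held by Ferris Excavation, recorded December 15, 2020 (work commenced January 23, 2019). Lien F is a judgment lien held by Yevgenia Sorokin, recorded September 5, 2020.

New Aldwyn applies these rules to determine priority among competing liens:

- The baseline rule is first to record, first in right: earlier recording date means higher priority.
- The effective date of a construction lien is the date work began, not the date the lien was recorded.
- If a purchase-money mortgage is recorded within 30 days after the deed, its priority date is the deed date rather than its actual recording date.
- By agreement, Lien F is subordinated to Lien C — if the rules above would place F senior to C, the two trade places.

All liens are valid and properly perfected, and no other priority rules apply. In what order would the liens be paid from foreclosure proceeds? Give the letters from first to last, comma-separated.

E, D, A, B, C, F

Adjusting effective dates: B missed the 30-day window (129 days after the deed), so its recording date stands; D's effective date is May 16, 2019, when work began; E is treated as recorded January 23, 2019, the work-commencement date.
Sorted by effective date: E (January 23, 2019), D (May 16, 2019), A (August 13, 2019), B (September 20, 2019), C (April 16, 2020), F (September 5, 2020).
Since F is not senior to C, the subordination leaves the order unchanged.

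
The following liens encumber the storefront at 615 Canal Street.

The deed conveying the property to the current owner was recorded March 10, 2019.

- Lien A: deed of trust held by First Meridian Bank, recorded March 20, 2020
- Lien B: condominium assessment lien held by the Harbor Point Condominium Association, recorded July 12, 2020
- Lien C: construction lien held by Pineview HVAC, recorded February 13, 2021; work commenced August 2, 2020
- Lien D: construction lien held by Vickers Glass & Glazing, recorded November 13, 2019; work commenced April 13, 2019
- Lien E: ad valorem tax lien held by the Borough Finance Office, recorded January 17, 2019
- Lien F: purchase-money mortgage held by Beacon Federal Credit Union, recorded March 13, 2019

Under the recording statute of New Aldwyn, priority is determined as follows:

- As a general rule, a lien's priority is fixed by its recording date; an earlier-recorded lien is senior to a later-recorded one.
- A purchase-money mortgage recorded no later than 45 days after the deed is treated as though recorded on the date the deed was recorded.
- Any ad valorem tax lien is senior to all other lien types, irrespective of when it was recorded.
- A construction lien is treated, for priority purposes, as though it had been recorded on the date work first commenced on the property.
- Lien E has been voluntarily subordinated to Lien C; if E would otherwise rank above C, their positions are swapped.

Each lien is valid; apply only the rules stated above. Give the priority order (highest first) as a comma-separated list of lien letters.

C, F, D, A, B, E

Adjusting effective dates: C's effective date is August 2, 2020, when work began; D is treated as recorded April 13, 2019, the work-commencement date; F's effective date is the deed date, March 10, 2019.
As an ad valorem tax lien, E is senior to every other lien.
Among the remaining liens, by effective date: F (March 10, 2019), D (April 13, 2019), A (March 20, 2020), B (July 12, 2020), C (August 2, 2020).
Because E would otherwise rank above C, the subordination swaps them.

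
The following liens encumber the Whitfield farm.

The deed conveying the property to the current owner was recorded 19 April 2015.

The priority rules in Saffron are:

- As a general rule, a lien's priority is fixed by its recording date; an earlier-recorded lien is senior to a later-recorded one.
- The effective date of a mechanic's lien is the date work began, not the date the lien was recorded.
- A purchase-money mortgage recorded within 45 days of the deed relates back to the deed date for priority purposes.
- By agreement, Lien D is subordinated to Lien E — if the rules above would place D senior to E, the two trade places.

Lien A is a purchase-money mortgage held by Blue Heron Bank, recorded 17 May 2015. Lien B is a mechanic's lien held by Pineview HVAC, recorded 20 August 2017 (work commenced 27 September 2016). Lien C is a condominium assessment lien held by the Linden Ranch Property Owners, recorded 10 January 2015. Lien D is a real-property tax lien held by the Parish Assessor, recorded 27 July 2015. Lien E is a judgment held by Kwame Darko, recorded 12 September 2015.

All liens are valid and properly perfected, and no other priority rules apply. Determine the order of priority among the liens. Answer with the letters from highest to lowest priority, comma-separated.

First, effective dates: A relates back to the deed date 19 April 2015; B relates back to 27 September 2016 (work commenced).
Ordering by effective date: C (10 January 2015), A (19 April 2015), D (27 July 2015), E (12 September 2015), B (27 September 2016).
D would otherwise be senior to E, so under the subordination agreement D and E exchange positions.

C, A, E, D, B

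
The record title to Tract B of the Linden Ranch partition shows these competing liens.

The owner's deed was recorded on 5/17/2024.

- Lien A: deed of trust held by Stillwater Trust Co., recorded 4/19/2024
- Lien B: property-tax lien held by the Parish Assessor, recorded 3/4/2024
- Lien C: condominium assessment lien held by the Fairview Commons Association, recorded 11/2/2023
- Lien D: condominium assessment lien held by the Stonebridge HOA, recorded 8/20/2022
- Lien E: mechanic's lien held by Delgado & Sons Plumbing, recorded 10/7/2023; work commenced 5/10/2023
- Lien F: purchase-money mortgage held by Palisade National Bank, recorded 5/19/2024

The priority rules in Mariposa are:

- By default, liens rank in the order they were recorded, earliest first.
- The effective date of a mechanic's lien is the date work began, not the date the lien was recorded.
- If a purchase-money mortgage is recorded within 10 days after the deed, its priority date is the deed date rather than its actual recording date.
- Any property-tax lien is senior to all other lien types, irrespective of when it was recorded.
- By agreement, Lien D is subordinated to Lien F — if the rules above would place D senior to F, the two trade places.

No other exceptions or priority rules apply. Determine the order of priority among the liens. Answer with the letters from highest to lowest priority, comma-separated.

Adjusting effective dates: E is treated as recorded 5/10/2023, the work-commencement date; F was recorded within the 10-day window, so its effective date is the deed date 5/17/2024.
B is a property-tax lien and takes priority over every other lien.
Among the remaining liens, by effective date: D (8/20/2022), E (5/10/2023), C (11/2/2023), A (4/19/2024), F (5/17/2024).
The subordination applies — D was senior to F — so D and F swap.

B, F, E, C, A, D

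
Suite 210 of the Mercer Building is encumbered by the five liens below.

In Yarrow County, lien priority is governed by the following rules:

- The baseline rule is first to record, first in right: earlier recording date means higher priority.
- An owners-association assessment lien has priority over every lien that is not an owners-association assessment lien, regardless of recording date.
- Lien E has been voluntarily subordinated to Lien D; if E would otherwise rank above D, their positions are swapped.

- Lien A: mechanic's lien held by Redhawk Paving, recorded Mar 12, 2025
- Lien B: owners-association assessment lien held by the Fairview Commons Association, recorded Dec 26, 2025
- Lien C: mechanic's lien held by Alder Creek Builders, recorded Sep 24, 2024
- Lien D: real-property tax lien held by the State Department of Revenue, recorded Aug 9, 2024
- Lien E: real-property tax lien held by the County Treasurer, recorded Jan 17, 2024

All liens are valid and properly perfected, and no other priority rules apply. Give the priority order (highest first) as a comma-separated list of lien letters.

B, D, E, C, A

B, as an owners-association assessment lien, has superpriority and ranks first.
Among the remaining liens, by effective date: E (Jan 17, 2024), D (Aug 9, 2024), C (Sep 24, 2024), A (Mar 12, 2025).
Because E would otherwise rank above D, the subordination swaps them.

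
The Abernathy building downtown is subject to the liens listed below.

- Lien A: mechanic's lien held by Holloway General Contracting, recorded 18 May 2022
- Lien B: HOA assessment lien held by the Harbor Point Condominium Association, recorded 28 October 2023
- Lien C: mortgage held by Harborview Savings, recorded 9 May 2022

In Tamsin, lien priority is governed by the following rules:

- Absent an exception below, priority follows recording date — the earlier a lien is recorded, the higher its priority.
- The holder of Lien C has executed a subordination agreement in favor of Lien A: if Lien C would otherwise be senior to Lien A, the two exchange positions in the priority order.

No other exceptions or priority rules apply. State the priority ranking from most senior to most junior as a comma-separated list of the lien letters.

A, C, B

By effective date, earliest first: C (9 May 2022), A (18 May 2022), B (28 October 2023).
C is senior to A before the subordination, so the two trade places.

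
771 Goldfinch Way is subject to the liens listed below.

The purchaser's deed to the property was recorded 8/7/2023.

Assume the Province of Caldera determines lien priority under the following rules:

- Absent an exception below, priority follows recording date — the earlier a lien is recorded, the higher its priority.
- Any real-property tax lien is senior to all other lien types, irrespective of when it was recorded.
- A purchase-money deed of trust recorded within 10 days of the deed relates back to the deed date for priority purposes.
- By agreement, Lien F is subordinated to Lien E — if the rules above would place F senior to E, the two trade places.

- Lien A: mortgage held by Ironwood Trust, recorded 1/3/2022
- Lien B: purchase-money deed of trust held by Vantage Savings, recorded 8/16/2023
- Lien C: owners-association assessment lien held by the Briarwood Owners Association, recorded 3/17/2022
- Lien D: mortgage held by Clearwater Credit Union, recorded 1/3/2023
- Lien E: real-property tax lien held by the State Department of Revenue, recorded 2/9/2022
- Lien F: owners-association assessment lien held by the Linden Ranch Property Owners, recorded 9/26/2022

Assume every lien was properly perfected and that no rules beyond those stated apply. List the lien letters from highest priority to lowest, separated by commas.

Adjusting effective dates: B was recorded within the 10-day window, so its effective date is the deed date 8/7/2023.
As a real-property tax lien, E is senior to every other lien.
Remaining liens by effective date: A (1/3/2022), C (3/17/2022), F (9/26/2022), D (1/3/2023), B (8/7/2023).
Since F is not senior to E, the subordination leaves the order unchanged.

E, A, C, F, D, B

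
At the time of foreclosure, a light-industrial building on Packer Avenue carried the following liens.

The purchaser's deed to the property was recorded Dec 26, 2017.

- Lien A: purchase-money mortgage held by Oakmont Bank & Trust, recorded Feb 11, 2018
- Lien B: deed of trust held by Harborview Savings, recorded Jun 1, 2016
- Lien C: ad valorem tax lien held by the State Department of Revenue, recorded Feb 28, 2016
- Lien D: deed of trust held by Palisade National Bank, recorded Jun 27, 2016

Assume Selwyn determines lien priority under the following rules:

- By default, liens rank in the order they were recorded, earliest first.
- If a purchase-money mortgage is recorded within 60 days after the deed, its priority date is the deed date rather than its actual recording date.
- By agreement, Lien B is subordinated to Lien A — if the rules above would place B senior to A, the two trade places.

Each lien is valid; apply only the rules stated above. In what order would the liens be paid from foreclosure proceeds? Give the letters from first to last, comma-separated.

Effective dates after the stated exceptions: A was recorded within the 60-day window, so its effective date is the deed date Dec 26, 2017.
By effective date, earliest first: C (Feb 28, 2016), B (Jun 1, 2016), D (Jun 27, 2016), A (Dec 26, 2017).
B would otherwise be senior to A, so under the subordination agreement B and A exchange positions.

C, A, D, B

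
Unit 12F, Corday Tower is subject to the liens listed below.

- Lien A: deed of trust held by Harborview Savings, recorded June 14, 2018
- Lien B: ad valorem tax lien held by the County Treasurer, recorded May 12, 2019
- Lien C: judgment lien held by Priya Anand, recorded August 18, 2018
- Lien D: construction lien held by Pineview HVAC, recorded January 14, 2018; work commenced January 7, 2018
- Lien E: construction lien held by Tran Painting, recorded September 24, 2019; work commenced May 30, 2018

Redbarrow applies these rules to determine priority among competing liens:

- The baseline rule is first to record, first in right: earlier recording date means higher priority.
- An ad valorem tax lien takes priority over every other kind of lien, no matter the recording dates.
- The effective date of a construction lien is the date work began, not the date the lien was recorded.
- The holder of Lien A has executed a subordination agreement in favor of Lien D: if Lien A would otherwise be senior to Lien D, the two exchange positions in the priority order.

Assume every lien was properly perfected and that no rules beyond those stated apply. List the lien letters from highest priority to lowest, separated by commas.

B, D, E, A, C

Effective dates: D's effective date is January 7, 2018, when work began; E is treated as recorded May 30, 2018, the work-commencement date.
As an ad valorem tax lien, B is senior to every other lien.
Remaining liens by effective date: D (January 7, 2018), E (May 30, 2018), A (June 14, 2018), C (August 18, 2018).
Since A is not senior to D, the subordination leaves the order unchanged.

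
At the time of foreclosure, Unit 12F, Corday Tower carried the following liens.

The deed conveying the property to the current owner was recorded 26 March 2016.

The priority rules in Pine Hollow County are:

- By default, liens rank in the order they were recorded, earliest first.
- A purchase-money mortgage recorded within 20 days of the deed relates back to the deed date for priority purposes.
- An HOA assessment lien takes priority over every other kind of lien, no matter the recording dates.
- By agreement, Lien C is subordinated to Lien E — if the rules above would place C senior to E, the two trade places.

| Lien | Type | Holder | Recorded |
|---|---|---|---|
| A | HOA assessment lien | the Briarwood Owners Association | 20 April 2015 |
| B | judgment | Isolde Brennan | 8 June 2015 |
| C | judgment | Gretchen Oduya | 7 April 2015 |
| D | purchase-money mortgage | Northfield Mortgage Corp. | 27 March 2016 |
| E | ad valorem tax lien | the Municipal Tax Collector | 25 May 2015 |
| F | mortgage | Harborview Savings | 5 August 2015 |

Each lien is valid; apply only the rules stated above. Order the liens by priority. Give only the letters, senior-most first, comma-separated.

A, E, C, B, F, D

First, effective dates: D was recorded within the 20-day window, so its effective date is the deed date 26 March 2016.
A is an HOA assessment lien and takes priority over every other lien.
Among the remaining liens, by effective date: C (7 April 2015), E (25 May 2015), B (8 June 2015), F (5 August 2015), D (26 March 2016).
C would otherwise be senior to E, so under the subordination agreement C and E exchange positions.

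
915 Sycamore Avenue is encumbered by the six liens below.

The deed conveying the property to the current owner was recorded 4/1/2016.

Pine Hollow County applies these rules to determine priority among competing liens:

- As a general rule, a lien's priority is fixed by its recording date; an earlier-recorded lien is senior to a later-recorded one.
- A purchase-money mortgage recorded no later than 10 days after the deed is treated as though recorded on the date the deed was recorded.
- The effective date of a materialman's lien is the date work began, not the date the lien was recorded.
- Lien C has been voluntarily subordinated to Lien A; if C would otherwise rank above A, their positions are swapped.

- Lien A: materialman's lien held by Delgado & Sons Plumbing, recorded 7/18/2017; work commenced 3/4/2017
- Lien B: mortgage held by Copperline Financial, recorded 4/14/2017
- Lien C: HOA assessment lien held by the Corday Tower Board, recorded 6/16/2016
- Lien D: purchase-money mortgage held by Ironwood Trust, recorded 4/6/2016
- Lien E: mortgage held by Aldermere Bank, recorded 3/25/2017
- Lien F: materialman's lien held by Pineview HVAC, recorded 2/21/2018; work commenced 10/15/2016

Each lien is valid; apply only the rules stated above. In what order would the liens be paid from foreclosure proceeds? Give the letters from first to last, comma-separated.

Adjusting effective dates: A relates back to 3/4/2017 (work commenced); D's effective date is the deed date, 4/1/2016; F is treated as recorded 10/15/2016, the work-commencement date.
Ordering by effective date: D (4/1/2016), C (6/16/2016), F (10/15/2016), A (3/4/2017), E (3/25/2017), B (4/14/2017).
C would otherwise be senior to A, so under the subordination agreement C and A exchange positions.

D, A, F, C, E, B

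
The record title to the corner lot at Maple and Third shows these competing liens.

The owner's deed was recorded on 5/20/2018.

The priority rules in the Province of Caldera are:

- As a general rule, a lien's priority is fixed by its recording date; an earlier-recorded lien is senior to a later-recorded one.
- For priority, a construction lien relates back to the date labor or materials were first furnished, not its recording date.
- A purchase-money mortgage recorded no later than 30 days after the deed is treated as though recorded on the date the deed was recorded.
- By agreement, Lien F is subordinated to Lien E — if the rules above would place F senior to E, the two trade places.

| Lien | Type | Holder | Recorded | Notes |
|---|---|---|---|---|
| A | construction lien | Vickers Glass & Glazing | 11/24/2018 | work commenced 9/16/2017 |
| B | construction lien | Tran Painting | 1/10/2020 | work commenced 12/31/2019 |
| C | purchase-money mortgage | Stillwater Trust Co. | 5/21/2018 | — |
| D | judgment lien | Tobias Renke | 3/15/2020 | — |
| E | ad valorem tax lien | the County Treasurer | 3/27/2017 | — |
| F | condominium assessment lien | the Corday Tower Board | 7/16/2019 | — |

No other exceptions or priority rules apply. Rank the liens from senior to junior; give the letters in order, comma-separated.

E, A, C, F, B, D

Adjusting effective dates: A's effective date is 9/16/2017, when work began; B relates back to 12/31/2019 (work commenced); C's effective date is the deed date, 5/20/2018.
By effective date, earliest first: E (3/27/2017), A (9/16/2017), C (5/20/2018), F (7/16/2019), B (12/31/2019), D (3/15/2020).
Since F is not senior to E, the subordination leaves the order unchanged.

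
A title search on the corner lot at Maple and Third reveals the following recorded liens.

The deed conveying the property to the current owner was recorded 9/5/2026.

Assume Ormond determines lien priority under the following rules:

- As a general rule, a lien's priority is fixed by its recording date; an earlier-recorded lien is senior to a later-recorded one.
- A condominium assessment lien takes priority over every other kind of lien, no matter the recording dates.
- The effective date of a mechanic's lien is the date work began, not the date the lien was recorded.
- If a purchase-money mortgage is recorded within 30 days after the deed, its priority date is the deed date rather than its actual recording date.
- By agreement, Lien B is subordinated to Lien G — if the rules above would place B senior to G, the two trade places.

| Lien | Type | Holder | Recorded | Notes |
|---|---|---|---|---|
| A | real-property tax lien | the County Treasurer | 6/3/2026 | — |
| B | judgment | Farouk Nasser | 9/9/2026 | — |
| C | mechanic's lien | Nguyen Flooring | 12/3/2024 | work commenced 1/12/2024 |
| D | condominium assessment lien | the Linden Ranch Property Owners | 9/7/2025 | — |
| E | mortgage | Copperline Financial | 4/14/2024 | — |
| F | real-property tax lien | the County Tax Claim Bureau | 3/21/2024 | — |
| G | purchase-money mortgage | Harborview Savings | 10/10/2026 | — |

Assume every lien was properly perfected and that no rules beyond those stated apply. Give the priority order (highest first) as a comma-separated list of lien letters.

First, effective dates: C relates back to 1/12/2024 (work commenced); G was recorded 35 days after the deed — beyond 30 days — so no relation-back applies.
D is a condominium assessment lien, so it outranks all other liens regardless of date.
Ordering the rest by effective date: C (1/12/2024), F (3/21/2024), E (4/14/2024), A (6/3/2026), B (9/9/2026), G (10/10/2026).
The subordination applies — B was senior to G — so B and G swap.

D, C, F, E, A, G, B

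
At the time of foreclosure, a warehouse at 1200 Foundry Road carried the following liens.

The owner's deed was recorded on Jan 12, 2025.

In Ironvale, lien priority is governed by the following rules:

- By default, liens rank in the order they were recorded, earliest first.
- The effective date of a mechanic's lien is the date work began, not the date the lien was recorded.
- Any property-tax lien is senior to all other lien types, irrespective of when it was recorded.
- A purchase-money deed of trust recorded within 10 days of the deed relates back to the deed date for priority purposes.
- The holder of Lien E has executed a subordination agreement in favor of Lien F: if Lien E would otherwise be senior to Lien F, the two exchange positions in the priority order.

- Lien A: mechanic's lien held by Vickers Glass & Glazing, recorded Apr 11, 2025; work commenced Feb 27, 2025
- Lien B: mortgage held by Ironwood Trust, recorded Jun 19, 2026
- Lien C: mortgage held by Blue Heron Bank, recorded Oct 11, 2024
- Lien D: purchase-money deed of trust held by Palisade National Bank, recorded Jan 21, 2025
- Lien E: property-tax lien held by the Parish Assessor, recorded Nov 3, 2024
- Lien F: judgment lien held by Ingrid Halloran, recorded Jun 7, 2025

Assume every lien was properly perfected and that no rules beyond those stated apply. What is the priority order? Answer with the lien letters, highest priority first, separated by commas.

First, effective dates: A's effective date is Feb 27, 2025, when work began; D's effective date is the deed date, Jan 12, 2025.
E is a property-tax lien and takes priority over every other lien.
The other liens, earliest effective date first: C (Oct 11, 2024), D (Jan 12, 2025), A (Feb 27, 2025), F (Jun 7, 2025), B (Jun 19, 2026).
E is senior to F before the subordination, so the two trade places.

F, C, D, A, E, B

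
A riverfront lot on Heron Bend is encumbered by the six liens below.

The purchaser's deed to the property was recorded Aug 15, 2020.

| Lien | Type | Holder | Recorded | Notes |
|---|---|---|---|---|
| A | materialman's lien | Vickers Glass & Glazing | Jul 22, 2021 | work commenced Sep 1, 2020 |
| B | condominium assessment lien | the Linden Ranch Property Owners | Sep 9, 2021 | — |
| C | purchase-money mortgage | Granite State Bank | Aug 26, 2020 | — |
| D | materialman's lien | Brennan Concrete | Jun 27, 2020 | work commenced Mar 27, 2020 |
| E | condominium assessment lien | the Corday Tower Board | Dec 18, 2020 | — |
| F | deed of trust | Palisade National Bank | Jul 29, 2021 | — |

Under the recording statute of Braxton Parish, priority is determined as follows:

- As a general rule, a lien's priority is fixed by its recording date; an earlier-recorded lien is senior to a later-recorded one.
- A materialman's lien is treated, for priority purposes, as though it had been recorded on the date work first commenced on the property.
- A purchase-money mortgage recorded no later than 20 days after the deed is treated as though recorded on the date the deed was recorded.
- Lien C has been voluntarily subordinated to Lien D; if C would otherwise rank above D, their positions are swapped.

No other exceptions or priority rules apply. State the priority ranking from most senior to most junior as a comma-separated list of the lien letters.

Adjusting effective dates: A is treated as recorded Sep 1, 2020, the work-commencement date; C relates back to the deed date Aug 15, 2020; D relates back to Mar 27, 2020 (work commenced).
Sorted by effective date: D (Mar 27, 2020), C (Aug 15, 2020), A (Sep 1, 2020), E (Dec 18, 2020), F (Jul 29, 2021), B (Sep 9, 2021).
Since C is not senior to D, the subordination leaves the order unchanged.

D, C, A, E, F, B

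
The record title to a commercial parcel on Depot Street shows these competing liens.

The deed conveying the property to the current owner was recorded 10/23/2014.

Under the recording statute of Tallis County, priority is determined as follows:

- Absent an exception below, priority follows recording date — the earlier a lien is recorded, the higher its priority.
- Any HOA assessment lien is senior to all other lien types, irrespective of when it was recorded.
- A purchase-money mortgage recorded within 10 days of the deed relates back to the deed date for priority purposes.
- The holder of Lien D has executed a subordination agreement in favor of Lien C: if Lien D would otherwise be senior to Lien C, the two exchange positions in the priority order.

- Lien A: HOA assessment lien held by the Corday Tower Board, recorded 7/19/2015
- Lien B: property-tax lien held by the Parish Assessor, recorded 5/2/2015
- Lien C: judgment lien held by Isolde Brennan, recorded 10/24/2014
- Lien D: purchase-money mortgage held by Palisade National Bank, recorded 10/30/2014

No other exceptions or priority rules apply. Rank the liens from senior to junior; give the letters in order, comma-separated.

Effective dates after the stated exceptions: D relates back to the deed date 10/23/2014.
As an HOA assessment lien, A is senior to every other lien.
Remaining liens by effective date: D (10/23/2014), C (10/24/2014), B (5/2/2015).
Because D would otherwise rank above C, the subordination swaps them.

A, C, D, B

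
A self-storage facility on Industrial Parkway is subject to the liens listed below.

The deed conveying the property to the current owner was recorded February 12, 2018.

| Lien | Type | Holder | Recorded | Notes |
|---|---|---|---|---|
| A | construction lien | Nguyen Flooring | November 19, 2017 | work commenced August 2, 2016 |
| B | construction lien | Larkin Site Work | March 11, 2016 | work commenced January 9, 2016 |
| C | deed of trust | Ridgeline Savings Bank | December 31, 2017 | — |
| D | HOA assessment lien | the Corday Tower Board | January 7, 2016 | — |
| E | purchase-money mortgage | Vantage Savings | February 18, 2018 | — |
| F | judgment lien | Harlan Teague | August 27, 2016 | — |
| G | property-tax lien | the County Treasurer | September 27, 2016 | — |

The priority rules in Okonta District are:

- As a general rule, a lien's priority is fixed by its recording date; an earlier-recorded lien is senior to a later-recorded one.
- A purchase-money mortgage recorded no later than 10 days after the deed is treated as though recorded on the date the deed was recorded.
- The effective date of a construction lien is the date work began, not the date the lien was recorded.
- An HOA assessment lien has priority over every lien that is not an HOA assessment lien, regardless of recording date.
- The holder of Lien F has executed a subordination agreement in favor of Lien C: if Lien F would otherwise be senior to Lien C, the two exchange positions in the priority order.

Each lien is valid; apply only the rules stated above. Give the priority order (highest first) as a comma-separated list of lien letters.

D, B, A, C, G, F, E

Effective dates after the stated exceptions: A relates back to August 2, 2016 (work commenced); B relates back to January 9, 2016 (work commenced); E's effective date is the deed date, February 12, 2018.
D, as an HOA assessment lien, has superpriority and ranks first.
The other liens, earliest effective date first: B (January 9, 2016), A (August 2, 2016), F (August 27, 2016), G (September 27, 2016), C (December 31, 2017), E (February 12, 2018).
Because F would otherwise rank above C, the subordination swaps them.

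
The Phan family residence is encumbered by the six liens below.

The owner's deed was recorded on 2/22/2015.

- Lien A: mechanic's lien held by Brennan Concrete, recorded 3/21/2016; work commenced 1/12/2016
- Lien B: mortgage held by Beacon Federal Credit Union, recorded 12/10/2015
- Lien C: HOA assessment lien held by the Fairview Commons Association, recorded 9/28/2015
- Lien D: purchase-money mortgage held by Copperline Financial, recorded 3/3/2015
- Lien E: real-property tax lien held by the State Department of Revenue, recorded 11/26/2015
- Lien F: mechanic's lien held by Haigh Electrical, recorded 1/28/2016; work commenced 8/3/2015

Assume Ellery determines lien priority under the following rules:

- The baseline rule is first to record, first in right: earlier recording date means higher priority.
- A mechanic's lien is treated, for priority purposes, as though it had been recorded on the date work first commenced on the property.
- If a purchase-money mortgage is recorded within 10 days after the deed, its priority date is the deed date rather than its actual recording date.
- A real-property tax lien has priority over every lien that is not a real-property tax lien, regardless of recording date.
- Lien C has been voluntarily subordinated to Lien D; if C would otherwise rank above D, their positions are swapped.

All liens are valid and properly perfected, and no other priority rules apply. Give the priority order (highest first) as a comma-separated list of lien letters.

Effective dates: A is treated as recorded 1/12/2016, the work-commencement date; D relates back to the deed date 2/22/2015; F's effective date is 8/3/2015, when work began.
E is a real-property tax lien and takes priority over every other lien.
Ordering the rest by effective date: D (2/22/2015), F (8/3/2015), C (9/28/2015), B (12/10/2015), A (1/12/2016).
Since C is not senior to D, the subordination leaves the order unchanged.

E, D, F, C, B, A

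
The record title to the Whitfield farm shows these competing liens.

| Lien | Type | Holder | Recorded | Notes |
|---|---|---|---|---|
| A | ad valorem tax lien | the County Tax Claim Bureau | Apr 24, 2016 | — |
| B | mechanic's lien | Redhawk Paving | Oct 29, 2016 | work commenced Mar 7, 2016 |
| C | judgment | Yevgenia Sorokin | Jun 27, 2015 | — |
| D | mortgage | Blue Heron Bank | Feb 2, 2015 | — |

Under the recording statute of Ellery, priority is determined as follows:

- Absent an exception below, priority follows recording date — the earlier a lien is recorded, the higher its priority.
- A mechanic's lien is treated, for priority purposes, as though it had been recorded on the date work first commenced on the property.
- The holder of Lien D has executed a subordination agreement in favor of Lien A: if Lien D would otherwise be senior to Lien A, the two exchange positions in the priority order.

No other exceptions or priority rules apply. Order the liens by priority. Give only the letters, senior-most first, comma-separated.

Adjusting effective dates: B's effective date is Mar 7, 2016, when work began.
By effective date, earliest first: D (Feb 2, 2015), C (Jun 27, 2015), B (Mar 7, 2016), A (Apr 24, 2016).
The subordination applies — D was senior to A — so D and A swap.

A, C, B, D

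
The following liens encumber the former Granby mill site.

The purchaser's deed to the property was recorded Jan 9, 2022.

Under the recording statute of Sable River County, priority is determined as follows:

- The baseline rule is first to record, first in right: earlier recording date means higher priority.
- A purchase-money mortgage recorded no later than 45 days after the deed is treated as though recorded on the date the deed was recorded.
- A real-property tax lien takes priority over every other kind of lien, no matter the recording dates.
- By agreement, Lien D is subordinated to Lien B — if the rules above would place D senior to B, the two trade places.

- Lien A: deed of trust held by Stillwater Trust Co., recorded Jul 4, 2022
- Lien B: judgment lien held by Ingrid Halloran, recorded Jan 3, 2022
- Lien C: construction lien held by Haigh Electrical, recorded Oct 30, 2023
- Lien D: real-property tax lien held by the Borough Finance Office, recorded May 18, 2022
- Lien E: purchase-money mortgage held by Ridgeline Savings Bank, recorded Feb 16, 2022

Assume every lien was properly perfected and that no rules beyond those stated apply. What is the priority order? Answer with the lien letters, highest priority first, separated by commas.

B, D, E, A, C

First, effective dates: E's effective date is the deed date, Jan 9, 2022.
D is a real-property tax lien and takes priority over every other lien.
The other liens, earliest effective date first: B (Jan 3, 2022), E (Jan 9, 2022), A (Jul 4, 2022), C (Oct 30, 2023).
D would otherwise be senior to B, so under the subordination agreement D and B exchange positions.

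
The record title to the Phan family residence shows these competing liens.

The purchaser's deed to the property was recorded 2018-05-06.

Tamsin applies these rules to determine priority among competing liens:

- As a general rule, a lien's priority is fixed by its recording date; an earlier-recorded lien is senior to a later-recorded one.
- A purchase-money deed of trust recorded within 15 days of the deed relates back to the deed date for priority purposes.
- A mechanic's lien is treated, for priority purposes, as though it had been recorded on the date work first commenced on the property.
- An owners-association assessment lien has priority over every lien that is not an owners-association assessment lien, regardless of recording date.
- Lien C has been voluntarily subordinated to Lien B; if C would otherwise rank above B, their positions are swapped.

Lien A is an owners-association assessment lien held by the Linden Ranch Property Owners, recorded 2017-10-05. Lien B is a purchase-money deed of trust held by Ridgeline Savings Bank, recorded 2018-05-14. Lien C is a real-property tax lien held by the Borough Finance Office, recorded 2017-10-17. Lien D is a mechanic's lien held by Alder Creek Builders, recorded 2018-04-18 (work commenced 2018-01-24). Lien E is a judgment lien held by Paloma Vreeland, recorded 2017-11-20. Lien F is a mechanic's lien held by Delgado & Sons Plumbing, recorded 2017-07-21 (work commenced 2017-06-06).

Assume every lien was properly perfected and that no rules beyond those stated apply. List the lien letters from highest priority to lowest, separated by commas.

A, F, B, E, D, C

First, effective dates: B relates back to the deed date 2018-05-06; D is treated as recorded 2018-01-24, the work-commencement date; F's effective date is 2017-06-06, when work began.
A, as an owners-association assessment lien, has superpriority and ranks first.
The other liens, earliest effective date first: F (2017-06-06), C (2017-10-17), E (2017-11-20), D (2018-01-24), B (2018-05-06).
Because C would otherwise rank above B, the subordination swaps them.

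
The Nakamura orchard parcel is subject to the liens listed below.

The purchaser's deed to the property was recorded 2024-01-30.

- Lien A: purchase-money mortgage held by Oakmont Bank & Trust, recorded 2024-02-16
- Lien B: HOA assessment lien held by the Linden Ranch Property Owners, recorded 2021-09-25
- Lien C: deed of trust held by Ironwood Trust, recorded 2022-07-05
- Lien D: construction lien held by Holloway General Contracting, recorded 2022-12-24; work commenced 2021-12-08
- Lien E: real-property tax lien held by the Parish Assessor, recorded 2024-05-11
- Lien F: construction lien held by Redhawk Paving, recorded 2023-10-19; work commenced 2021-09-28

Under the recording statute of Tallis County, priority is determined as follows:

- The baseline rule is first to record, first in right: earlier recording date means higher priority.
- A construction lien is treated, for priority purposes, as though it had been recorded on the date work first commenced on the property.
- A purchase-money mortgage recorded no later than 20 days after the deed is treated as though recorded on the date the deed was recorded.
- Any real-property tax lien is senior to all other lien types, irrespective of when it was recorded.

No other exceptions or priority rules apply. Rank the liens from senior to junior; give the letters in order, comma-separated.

E, B, F, D, C, A

Effective dates: A's effective date is the deed date, 2024-01-30; D's effective date is 2021-12-08, when work began; F relates back to 2021-09-28 (work commenced).
E is a real-property tax lien, so it outranks all other liens regardless of date.
Remaining liens by effective date: B (2021-09-25), F (2021-09-28), D (2021-12-08), C (2022-07-05), A (2024-01-30).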